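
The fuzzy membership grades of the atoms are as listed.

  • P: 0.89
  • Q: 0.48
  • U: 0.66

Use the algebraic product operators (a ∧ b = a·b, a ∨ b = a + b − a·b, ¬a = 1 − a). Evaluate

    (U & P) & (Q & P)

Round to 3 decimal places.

0.251

U & P = a·b on (0.6600, 0.8900) = 0.5874
Q & P = a·b on (0.4800, 0.8900) = 0.4272
(U & P) & (Q & P) = a·b on (0.5874, 0.4272) = 0.2509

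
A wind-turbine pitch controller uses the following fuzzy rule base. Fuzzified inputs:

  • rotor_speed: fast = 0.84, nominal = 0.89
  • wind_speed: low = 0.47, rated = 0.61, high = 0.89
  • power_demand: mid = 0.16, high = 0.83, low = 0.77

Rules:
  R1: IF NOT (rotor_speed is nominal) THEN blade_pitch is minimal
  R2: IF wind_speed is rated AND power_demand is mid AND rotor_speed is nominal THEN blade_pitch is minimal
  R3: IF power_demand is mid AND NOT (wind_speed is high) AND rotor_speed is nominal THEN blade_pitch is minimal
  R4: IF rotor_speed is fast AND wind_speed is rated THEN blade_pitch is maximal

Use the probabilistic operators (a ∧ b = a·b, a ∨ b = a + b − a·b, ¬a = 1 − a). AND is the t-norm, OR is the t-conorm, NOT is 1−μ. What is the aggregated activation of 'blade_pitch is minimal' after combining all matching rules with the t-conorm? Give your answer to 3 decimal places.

R1: ¬nominal=1−0.89=0.11 → w = 0.1100
R2: rated=0.61, mid=0.16, nominal=0.89; AND[a·b] → w = 0.0869
R3: mid=0.16, ¬high=1−0.89=0.11, nominal=0.89; AND[a·b] → w = 0.0157
R4: fast=0.84, rated=0.61; AND[a·b] → w = 0.5124
Rules with consequent 'minimal': {R1, R2, R3} → strengths 0.1100, 0.0869, 0.0157
Aggregate via t-conorm [a + b − a·b]: 0.2000

0.200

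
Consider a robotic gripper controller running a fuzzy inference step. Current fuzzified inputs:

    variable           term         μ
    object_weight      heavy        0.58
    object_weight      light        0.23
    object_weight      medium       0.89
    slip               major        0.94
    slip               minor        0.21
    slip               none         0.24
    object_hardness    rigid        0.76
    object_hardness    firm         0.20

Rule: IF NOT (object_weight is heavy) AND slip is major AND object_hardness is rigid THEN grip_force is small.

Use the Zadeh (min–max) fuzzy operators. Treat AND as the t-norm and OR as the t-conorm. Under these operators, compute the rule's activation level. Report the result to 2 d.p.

0.42

firing strength: ¬heavy=1−0.58=0.42, major=0.94, rigid=0.76; AND[min(a, b)] → w = 0.42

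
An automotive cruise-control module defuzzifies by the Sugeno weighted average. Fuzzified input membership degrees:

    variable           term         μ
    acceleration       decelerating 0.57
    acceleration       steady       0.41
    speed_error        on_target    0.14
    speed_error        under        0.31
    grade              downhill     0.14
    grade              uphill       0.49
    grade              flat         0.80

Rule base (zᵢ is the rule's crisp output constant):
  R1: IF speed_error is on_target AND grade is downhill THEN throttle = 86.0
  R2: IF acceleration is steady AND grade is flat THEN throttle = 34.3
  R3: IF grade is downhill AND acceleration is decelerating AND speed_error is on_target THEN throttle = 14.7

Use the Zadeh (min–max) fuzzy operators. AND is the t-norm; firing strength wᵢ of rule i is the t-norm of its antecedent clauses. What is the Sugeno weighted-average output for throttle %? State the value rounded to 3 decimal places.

40.813

R1 (z=86.0): on_target=0.14, downhill=0.14; AND[min(a, b)] → w = 0.14
R2 (z=34.3): steady=0.41, flat=0.80; AND[min(a, b)] → w = 0.41
R3 (z=14.7): downhill=0.14, decelerating=0.57, on_target=0.14; AND[min(a, b)] → w = 0.14
Weighted average = (0.14·86.0 + 0.41·34.3 + 0.14·14.7) / (0.14 + 0.41 + 0.14)
  = 28.1610 / 0.6900 = 40.813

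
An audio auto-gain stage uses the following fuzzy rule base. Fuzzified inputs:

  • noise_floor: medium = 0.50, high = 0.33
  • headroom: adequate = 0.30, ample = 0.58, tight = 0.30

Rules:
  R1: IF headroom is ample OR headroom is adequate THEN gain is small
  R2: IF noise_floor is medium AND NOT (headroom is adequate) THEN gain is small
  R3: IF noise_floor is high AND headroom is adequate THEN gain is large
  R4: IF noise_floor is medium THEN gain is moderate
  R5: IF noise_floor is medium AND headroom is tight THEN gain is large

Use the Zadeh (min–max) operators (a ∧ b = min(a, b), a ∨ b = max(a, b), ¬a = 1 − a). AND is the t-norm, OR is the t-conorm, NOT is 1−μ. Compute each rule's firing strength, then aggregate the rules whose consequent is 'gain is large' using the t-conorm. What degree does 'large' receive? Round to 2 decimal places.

0.30

R1: ample=0.58, adequate=0.30; OR[max(a, b)] → w = 0.58
R2: medium=0.50, ¬adequate=1−0.30=0.70; AND[min(a, b)] → w = 0.50
R3: high=0.33, adequate=0.30; AND[min(a, b)] → w = 0.30
R4: medium=0.50 → w = 0.50
R5: medium=0.50, tight=0.30; AND[min(a, b)] → w = 0.30
Rules with consequent 'large': {R3, R5} → strengths 0.30, 0.30
Aggregate via t-conorm [max(a, b)]: 0.30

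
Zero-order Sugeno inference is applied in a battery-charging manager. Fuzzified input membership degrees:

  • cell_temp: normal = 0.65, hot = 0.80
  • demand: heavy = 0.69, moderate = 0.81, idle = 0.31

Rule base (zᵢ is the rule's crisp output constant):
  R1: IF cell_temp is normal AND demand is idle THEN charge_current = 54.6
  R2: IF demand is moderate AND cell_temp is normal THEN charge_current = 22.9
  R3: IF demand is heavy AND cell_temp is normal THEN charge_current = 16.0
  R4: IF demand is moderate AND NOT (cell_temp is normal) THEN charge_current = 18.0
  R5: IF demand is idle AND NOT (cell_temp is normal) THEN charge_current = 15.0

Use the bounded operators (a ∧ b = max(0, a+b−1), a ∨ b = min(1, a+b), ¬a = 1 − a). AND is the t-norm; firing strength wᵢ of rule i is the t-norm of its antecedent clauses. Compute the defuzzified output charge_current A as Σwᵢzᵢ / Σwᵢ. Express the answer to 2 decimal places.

R1 (z=54.6): normal=0.65, idle=0.31; AND[max(0, a+b−1)] → w = 0.00
R2 (z=22.9): moderate=0.81, normal=0.65; AND[max(0, a+b−1)] → w = 0.46
R3 (z=16.0): heavy=0.69, normal=0.65; AND[max(0, a+b−1)] → w = 0.34
R4 (z=18.0): moderate=0.81, ¬normal=1−0.65=0.35; AND[max(0, a+b−1)] → w = 0.16
R5 (z=15.0): idle=0.31, ¬normal=1−0.65=0.35; AND[max(0, a+b−1)] → w = 0.00
Weighted average = (0.00·54.6 + 0.46·22.9 + 0.34·16.0 + 0.16·18.0 + 0.00·15.0) / (0.00 + 0.46 + 0.34 + 0.16 + 0.00)
  = 18.8540 / 0.9600 = 19.64

19.64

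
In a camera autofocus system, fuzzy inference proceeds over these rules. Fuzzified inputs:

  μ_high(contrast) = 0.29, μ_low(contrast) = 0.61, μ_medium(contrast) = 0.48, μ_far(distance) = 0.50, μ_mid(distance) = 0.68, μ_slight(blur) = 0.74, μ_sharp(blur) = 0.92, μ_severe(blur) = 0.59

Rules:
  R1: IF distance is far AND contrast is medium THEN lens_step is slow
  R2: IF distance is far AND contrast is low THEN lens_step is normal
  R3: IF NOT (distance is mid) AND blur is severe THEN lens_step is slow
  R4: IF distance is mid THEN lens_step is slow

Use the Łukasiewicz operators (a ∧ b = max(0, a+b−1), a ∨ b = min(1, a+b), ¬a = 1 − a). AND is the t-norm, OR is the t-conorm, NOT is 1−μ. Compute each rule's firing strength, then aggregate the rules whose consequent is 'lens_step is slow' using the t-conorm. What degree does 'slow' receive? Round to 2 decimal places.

0.68

R1: far=0.50, medium=0.48; AND[max(0, a+b−1)] → w = 0.00
R2: far=0.50, low=0.61; AND[max(0, a+b−1)] → w = 0.11
R3: ¬mid=1−0.68=0.32, severe=0.59; AND[max(0, a+b−1)] → w = 0.00
R4: mid=0.68 → w = 0.68
Rules with consequent 'slow': {R1, R3, R4} → strengths 0.00, 0.00, 0.68
Aggregate via t-conorm [min(1, a+b)]: 0.68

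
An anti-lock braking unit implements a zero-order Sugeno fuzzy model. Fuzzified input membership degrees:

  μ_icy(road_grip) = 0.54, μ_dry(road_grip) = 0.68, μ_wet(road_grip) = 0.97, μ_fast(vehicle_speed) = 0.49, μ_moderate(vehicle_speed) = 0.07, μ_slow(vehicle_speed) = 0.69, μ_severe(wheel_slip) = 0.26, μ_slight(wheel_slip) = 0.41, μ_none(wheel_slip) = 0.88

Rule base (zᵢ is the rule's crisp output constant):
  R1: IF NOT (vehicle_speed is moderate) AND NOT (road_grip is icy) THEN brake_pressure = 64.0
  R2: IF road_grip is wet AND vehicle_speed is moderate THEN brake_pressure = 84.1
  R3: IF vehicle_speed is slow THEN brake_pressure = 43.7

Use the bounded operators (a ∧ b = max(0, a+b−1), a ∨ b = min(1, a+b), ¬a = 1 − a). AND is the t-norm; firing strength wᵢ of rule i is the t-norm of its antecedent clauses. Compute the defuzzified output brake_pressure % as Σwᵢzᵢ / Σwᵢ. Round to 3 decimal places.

52.212

R1 (z=64.0): ¬moderate=1−0.07=0.93, ¬icy=1−0.54=0.46; AND[max(0, a+b−1)] → w = 0.39
R2 (z=84.1): wet=0.97, moderate=0.07; AND[max(0, a+b−1)] → w = 0.04
R3 (z=43.7): slow=0.69 → w = 0.69
Weighted average = (0.39·64.0 + 0.04·84.1 + 0.69·43.7) / (0.39 + 0.04 + 0.69)
  = 58.4770 / 1.1200 = 52.212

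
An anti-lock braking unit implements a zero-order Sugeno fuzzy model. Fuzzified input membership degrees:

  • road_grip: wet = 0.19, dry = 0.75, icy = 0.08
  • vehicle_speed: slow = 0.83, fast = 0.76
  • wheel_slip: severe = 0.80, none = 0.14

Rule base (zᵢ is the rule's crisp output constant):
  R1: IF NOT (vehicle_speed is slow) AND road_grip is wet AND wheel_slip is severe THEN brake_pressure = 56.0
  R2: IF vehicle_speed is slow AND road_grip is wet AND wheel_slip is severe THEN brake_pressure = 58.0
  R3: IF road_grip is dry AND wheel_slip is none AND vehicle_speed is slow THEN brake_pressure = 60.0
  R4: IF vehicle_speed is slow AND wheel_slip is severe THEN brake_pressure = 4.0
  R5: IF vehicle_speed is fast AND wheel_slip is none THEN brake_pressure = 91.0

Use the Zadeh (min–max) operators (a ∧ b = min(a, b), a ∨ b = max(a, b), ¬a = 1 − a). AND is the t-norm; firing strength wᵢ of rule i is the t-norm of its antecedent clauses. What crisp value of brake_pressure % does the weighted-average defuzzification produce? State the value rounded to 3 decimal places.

31.167

R1 (z=56.0): ¬slow=1−0.83=0.17, wet=0.19, severe=0.80; AND[min(a, b)] → w = 0.17
R2 (z=58.0): slow=0.83, wet=0.19, severe=0.80; AND[min(a, b)] → w = 0.19
R3 (z=60.0): dry=0.75, none=0.14, slow=0.83; AND[min(a, b)] → w = 0.14
R4 (z=4.0): slow=0.83, severe=0.80; AND[min(a, b)] → w = 0.80
R5 (z=91.0): fast=0.76, none=0.14; AND[min(a, b)] → w = 0.14
Weighted average = (0.17·56.0 + 0.19·58.0 + 0.14·60.0 + 0.80·4.0 + 0.14·91.0) / (0.17 + 0.19 + 0.14 + 0.80 + 0.14)
  = 44.8800 / 1.4400 = 31.167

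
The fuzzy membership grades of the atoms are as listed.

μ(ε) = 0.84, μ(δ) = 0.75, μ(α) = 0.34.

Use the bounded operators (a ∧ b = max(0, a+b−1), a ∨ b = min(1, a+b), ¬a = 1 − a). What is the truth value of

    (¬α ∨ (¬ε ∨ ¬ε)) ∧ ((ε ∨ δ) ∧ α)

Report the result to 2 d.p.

¬α = 1 − 0.34 = 0.66
¬ε = 1 − 0.84 = 0.16
¬ε = 1 − 0.84 = 0.16
¬ε ∨ ¬ε = min(1, a+b) on (0.16, 0.16) = 0.32
¬α ∨ (¬ε ∨ ¬ε) = min(1, a+b) on (0.66, 0.32) = 0.98
ε ∨ δ = min(1, a+b) on (0.84, 0.75) = 1.00
(ε ∨ δ) ∧ α = max(0, a+b−1) on (1.00, 0.34) = 0.34
(¬α ∨ (¬ε ∨ ¬ε)) ∧ ((ε ∨ δ) ∧ α) = max(0, a+b−1) on (0.98, 0.34) = 0.32

0.32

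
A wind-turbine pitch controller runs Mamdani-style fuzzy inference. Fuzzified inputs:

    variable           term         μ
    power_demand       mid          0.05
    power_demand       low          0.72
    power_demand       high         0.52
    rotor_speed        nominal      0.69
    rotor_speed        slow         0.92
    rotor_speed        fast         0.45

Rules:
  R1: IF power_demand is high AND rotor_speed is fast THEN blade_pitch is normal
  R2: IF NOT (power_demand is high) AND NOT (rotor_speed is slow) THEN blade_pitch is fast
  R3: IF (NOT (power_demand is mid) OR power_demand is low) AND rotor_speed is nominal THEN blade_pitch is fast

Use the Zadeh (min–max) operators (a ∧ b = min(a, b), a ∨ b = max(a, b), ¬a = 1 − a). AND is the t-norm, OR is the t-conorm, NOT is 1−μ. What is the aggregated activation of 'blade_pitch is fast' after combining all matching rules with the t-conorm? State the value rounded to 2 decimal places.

0.69

R1: high=0.52, fast=0.45; AND[min(a, b)] → w = 0.45
R2: ¬high=1−0.52=0.48, ¬slow=1−0.92=0.08; AND[min(a, b)] → w = 0.08
R3: (¬mid=1−0.05=0.95 OR low=0.72) = 0.95; AND[min(a, b)] with nominal=0.69 → w = 0.69
Rules with consequent 'fast': {R2, R3} → strengths 0.08, 0.69
Aggregate via t-conorm [max(a, b)]: 0.69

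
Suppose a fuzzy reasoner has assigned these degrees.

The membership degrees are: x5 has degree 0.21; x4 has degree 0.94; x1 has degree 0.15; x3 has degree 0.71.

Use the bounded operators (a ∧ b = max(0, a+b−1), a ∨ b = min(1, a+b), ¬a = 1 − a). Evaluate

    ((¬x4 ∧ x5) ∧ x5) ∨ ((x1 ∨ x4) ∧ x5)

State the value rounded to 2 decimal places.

0.21

¬x4 = 1 − 0.94 = 0.06
¬x4 ∧ x5 = max(0, a+b−1) on (0.06, 0.21) = 0.00
(¬x4 ∧ x5) ∧ x5 = max(0, a+b−1) on (0.00, 0.21) = 0.00
x1 ∨ x4 = min(1, a+b) on (0.15, 0.94) = 1.00
(x1 ∨ x4) ∧ x5 = max(0, a+b−1) on (1.00, 0.21) = 0.21
((¬x4 ∧ x5) ∧ x5) ∨ ((x1 ∨ x4) ∧ x5) = min(1, a+b) on (0.00, 0.21) = 0.21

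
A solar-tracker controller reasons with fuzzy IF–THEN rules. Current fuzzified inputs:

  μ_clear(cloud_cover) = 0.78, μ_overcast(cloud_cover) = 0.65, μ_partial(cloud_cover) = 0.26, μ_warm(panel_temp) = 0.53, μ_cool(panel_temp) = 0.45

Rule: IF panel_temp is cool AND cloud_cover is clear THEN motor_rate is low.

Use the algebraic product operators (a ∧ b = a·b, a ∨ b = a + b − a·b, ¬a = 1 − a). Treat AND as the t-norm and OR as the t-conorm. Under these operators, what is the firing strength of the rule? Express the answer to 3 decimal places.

0.351

firing strength: cool=0.45, clear=0.78; AND[a·b] → w = 0.3510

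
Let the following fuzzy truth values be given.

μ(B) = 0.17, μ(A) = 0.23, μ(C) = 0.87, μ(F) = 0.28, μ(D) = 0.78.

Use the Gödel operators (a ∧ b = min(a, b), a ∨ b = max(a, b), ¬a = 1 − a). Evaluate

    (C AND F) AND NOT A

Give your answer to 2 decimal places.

0.28

C AND F = min(a, b) on (0.87, 0.28) = 0.28
NOT A = 1 − 0.23 = 0.77
(C AND F) AND NOT A = min(a, b) on (0.28, 0.77) = 0.28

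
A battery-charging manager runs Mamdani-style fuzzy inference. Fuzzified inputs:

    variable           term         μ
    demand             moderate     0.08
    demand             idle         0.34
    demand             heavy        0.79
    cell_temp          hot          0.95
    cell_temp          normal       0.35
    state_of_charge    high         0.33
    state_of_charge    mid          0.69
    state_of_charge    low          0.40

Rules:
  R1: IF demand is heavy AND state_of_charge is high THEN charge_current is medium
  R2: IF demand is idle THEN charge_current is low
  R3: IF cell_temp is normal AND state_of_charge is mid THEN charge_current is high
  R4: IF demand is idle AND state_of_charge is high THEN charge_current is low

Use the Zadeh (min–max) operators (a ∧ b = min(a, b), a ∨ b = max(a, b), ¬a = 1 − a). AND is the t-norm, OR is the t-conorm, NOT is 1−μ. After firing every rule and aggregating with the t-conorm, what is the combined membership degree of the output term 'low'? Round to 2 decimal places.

R1: heavy=0.79, high=0.33; AND[min(a, b)] → w = 0.33
R2: idle=0.34 → w = 0.34
R3: normal=0.35, mid=0.69; AND[min(a, b)] → w = 0.35
R4: idle=0.34, high=0.33; AND[min(a, b)] → w = 0.33
Rules with consequent 'low': {R2, R4} → strengths 0.34, 0.33
Aggregate via t-conorm [max(a, b)]: 0.34

0.34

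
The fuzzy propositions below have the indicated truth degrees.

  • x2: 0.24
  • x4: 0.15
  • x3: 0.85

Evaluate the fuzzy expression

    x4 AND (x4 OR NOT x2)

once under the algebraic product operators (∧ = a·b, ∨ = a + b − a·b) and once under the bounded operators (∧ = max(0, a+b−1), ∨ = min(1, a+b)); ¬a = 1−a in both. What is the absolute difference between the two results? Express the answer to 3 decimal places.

Under algebraic product:
  NOT x2 = 1 − 0.2400 = 0.7600
  x4 OR NOT x2 = a + b − a·b on (0.1500, 0.7600) = 0.7960
  x4 AND (x4 OR NOT x2) = a·b on (0.1500, 0.7960) = 0.1194
  → value = 0.1194
Under bounded:
  NOT x2 = 1 − 0.24 = 0.76
  x4 OR NOT x2 = min(1, a+b) on (0.15, 0.76) = 0.91
  x4 AND (x4 OR NOT x2) = max(0, a+b−1) on (0.15, 0.91) = 0.06
  → value = 0.0600
|0.1194 − 0.0600| = 0.059

0.059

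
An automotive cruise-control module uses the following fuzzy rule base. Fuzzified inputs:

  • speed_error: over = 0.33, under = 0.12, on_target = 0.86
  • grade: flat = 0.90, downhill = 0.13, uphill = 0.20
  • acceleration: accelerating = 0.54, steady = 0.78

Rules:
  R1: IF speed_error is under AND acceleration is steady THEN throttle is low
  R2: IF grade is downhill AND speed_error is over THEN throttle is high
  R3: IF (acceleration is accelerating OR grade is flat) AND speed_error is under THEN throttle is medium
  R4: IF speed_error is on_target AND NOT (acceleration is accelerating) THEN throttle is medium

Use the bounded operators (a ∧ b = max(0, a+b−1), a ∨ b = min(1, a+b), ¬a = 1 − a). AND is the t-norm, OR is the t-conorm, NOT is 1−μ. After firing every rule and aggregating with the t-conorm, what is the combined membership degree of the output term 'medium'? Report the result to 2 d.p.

R1: under=0.12, steady=0.78; AND[max(0, a+b−1)] → w = 0.00
R2: downhill=0.13, over=0.33; AND[max(0, a+b−1)] → w = 0.00
R3: (accelerating=0.54 OR flat=0.90) = 1.00; AND[max(0, a+b−1)] with under=0.12 → w = 0.12
R4: on_target=0.86, ¬accelerating=1−0.54=0.46; AND[max(0, a+b−1)] → w = 0.32
Rules with consequent 'medium': {R3, R4} → strengths 0.12, 0.32
Aggregate via t-conorm [min(1, a+b)]: 0.44

0.44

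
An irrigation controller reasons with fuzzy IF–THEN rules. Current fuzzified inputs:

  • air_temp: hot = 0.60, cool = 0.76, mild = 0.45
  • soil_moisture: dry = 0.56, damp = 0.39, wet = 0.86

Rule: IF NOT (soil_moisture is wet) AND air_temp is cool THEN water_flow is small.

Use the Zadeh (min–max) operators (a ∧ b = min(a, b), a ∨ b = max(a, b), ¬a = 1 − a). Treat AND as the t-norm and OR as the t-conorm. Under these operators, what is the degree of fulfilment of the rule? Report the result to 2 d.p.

0.14

firing strength: ¬wet=1−0.86=0.14, cool=0.76; AND[min(a, b)] → w = 0.14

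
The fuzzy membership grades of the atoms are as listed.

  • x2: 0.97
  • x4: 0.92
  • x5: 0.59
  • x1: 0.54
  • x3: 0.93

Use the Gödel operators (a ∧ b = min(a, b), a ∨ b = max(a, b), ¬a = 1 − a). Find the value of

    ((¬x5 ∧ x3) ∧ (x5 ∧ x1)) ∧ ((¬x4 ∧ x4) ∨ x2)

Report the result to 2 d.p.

¬x5 = 1 − 0.59 = 0.41
¬x5 ∧ x3 = min(a, b) on (0.41, 0.93) = 0.41
x5 ∧ x1 = min(a, b) on (0.59, 0.54) = 0.54
(¬x5 ∧ x3) ∧ (x5 ∧ x1) = min(a, b) on (0.41, 0.54) = 0.41
¬x4 = 1 − 0.92 = 0.08
¬x4 ∧ x4 = min(a, b) on (0.08, 0.92) = 0.08
(¬x4 ∧ x4) ∨ x2 = max(a, b) on (0.08, 0.97) = 0.97
((¬x5 ∧ x3) ∧ (x5 ∧ x1)) ∧ ((¬x4 ∧ x4) ∨ x2) = min(a, b) on (0.41, 0.97) = 0.41

0.41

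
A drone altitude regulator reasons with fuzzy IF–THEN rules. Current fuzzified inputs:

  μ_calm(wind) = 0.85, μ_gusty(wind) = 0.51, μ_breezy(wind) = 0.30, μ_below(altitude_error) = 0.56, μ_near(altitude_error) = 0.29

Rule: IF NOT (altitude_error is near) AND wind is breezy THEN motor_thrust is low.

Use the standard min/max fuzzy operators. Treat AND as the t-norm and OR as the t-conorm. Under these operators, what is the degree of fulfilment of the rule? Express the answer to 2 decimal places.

0.30

firing strength: ¬near=1−0.29=0.71, breezy=0.30; AND[min(a, b)] → w = 0.30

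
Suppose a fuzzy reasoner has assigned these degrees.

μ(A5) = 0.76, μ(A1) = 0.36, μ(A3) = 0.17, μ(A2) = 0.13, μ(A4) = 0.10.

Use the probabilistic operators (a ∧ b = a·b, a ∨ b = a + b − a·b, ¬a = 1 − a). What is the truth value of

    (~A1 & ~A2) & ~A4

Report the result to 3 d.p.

0.501

~A1 = 1 − 0.3600 = 0.6400
~A2 = 1 − 0.1300 = 0.8700
~A1 & ~A2 = a·b on (0.6400, 0.8700) = 0.5568
~A4 = 1 − 0.1000 = 0.9000
(~A1 & ~A2) & ~A4 = a·b on (0.5568, 0.9000) = 0.5011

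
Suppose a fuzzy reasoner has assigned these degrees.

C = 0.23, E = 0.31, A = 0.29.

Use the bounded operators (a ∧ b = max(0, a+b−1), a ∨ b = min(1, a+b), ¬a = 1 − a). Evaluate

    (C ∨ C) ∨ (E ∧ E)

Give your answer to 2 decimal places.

0.46

C ∨ C = min(1, a+b) on (0.23, 0.23) = 0.46
E ∧ E = max(0, a+b−1) on (0.31, 0.31) = 0.00
(C ∨ C) ∨ (E ∧ E) = min(1, a+b) on (0.46, 0.00) = 0.46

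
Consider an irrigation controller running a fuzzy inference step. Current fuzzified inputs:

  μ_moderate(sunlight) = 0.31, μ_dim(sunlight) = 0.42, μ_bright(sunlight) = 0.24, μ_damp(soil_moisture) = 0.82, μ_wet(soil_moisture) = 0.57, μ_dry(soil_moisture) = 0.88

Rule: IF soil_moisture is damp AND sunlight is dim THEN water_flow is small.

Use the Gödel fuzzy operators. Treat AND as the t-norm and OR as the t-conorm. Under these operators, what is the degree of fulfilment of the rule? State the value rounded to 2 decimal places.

firing strength: damp=0.82, dim=0.42; AND[min(a, b)] → w = 0.42

0.42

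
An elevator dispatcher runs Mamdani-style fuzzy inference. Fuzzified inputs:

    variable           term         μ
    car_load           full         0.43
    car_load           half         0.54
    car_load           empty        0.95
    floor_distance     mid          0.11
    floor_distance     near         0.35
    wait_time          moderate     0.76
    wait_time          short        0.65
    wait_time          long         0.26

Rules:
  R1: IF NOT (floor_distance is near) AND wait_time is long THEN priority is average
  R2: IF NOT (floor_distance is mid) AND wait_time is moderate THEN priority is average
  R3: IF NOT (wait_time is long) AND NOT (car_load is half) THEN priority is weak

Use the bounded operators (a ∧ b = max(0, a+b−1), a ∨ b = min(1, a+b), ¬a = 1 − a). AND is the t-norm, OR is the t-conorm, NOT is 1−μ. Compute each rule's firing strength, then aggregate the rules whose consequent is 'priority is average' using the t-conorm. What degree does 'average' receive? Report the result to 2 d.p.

0.65

R1: ¬near=1−0.35=0.65, long=0.26; AND[max(0, a+b−1)] → w = 0.00
R2: ¬mid=1−0.11=0.89, moderate=0.76; AND[max(0, a+b−1)] → w = 0.65
R3: ¬long=1−0.26=0.74, ¬half=1−0.54=0.46; AND[max(0, a+b−1)] → w = 0.20
Rules with consequent 'average': {R1, R2} → strengths 0.00, 0.65
Aggregate via t-conorm [min(1, a+b)]: 0.65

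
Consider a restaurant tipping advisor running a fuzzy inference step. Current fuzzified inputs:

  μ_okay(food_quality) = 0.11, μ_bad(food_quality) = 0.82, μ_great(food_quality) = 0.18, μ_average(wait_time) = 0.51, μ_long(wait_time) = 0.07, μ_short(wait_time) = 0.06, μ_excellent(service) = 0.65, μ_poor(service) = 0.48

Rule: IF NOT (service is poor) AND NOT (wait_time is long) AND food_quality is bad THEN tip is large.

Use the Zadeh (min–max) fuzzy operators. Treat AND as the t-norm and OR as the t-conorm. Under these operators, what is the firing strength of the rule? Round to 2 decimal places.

firing strength: ¬poor=1−0.48=0.52, ¬long=1−0.07=0.93, bad=0.82; AND[min(a, b)] → w = 0.52

0.52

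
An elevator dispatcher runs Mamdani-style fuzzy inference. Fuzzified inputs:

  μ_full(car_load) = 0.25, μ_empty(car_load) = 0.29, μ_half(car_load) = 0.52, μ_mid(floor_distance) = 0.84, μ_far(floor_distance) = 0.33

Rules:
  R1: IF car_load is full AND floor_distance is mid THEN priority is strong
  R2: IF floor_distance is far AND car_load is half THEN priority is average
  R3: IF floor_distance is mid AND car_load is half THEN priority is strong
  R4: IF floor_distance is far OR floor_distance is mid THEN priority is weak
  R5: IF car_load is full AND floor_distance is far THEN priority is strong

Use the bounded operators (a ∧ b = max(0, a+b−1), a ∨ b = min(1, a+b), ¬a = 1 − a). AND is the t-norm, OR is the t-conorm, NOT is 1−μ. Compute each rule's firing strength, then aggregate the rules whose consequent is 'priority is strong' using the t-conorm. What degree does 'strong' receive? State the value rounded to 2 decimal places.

0.45

R1: full=0.25, mid=0.84; AND[max(0, a+b−1)] → w = 0.09
R2: far=0.33, half=0.52; AND[max(0, a+b−1)] → w = 0.00
R3: mid=0.84, half=0.52; AND[max(0, a+b−1)] → w = 0.36
R4: far=0.33, mid=0.84; OR[min(1, a+b)] → w = 1.00
R5: full=0.25, far=0.33; AND[max(0, a+b−1)] → w = 0.00
Rules with consequent 'strong': {R1, R3, R5} → strengths 0.09, 0.36, 0.00
Aggregate via t-conorm [min(1, a+b)]: 0.45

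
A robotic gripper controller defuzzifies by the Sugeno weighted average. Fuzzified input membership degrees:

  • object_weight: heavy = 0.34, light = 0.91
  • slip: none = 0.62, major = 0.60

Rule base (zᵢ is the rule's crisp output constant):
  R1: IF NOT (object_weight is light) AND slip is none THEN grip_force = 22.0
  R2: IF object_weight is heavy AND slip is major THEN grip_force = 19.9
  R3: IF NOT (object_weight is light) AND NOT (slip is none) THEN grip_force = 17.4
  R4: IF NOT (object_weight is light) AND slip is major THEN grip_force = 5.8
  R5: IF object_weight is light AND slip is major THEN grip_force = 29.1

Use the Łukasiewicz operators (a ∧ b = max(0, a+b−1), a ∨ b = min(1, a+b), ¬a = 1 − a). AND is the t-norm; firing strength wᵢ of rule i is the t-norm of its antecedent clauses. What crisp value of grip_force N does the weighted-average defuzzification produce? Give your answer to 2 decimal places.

29.10

R1 (z=22.0): ¬light=1−0.91=0.09, none=0.62; AND[max(0, a+b−1)] → w = 0.00
R2 (z=19.9): heavy=0.34, major=0.60; AND[max(0, a+b−1)] → w = 0.00
R3 (z=17.4): ¬light=1−0.91=0.09, ¬none=1−0.62=0.38; AND[max(0, a+b−1)] → w = 0.00
R4 (z=5.8): ¬light=1−0.91=0.09, major=0.60; AND[max(0, a+b−1)] → w = 0.00
R5 (z=29.1): light=0.91, major=0.60; AND[max(0, a+b−1)] → w = 0.51
Weighted average = (0.00·22.0 + 0.00·19.9 + 0.00·17.4 + 0.00·5.8 + 0.51·29.1) / (0.00 + 0.00 + 0.00 + 0.00 + 0.51)
  = 14.8410 / 0.5100 = 29.10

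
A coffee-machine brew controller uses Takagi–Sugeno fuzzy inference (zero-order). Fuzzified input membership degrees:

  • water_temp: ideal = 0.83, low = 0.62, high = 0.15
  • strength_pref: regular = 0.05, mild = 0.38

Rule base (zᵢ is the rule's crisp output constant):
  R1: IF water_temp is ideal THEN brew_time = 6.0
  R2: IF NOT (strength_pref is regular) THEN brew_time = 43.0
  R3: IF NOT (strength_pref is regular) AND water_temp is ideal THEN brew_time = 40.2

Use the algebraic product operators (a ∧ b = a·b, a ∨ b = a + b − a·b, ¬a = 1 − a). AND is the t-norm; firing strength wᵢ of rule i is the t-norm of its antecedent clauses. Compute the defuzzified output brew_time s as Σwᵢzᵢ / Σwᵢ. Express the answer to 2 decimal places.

R1 (z=6.0): ideal=0.83 → w = 0.8300
R2 (z=43.0): ¬regular=1−0.05=0.95 → w = 0.9500
R3 (z=40.2): ¬regular=1−0.05=0.95, ideal=0.83; AND[a·b] → w = 0.7885
Weighted average = (0.8300·6.0 + 0.9500·43.0 + 0.7885·40.2) / (0.8300 + 0.9500 + 0.7885)
  = 77.5277 / 2.5685 = 30.18

30.18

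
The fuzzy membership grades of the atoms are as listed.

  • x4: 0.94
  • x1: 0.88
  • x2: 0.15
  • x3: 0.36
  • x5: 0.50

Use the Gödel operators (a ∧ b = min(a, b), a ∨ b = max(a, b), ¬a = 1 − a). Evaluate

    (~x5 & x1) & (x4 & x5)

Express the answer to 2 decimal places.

0.50

~x5 = 1 − 0.50 = 0.50
~x5 & x1 = min(a, b) on (0.50, 0.88) = 0.50
x4 & x5 = min(a, b) on (0.94, 0.50) = 0.50
(~x5 & x1) & (x4 & x5) = min(a, b) on (0.50, 0.50) = 0.50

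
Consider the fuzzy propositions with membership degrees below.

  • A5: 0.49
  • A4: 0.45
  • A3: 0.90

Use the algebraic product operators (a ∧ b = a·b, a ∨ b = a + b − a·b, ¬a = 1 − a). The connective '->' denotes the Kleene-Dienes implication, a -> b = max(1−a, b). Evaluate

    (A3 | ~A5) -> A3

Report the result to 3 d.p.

0.900

~A5 = 1 − 0.4900 = 0.5100
A3 | ~A5 = a + b − a·b on (0.9000, 0.5100) = 0.9510
(A3 | ~A5) -> A3  [Kleene-Dienes: max(1−a, b)] with a=0.9510, b=0.9000 → 0.9000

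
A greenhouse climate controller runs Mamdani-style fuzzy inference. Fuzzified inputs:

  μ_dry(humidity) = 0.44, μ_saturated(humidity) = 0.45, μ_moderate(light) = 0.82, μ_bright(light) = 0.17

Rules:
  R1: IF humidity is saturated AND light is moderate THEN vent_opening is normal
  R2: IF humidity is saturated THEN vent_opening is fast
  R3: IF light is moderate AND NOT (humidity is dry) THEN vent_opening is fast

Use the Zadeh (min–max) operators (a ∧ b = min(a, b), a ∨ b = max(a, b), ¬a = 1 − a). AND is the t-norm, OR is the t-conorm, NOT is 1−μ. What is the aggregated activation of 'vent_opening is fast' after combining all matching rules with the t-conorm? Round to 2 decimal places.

R1: saturated=0.45, moderate=0.82; AND[min(a, b)] → w = 0.45
R2: saturated=0.45 → w = 0.45
R3: moderate=0.82, ¬dry=1−0.44=0.56; AND[min(a, b)] → w = 0.56
Rules with consequent 'fast': {R2, R3} → strengths 0.45, 0.56
Aggregate via t-conorm [max(a, b)]: 0.56

0.56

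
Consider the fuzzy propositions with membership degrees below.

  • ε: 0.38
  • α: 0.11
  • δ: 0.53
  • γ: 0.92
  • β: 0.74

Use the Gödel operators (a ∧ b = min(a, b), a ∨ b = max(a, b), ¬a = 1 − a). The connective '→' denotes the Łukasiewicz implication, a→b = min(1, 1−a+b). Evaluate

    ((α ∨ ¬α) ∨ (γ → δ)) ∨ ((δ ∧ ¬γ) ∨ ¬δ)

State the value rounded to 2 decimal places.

0.89

¬α = 1 − 0.11 = 0.89
α ∨ ¬α = max(a, b) on (0.11, 0.89) = 0.89
γ → δ  [Łukasiewicz: min(1, 1−a+b)] with a=0.92, b=0.53 → 0.61
(α ∨ ¬α) ∨ (γ → δ) = max(a, b) on (0.89, 0.61) = 0.89
¬γ = 1 − 0.92 = 0.08
δ ∧ ¬γ = min(a, b) on (0.53, 0.08) = 0.08
¬δ = 1 − 0.53 = 0.47
(δ ∧ ¬γ) ∨ ¬δ = max(a, b) on (0.08, 0.47) = 0.47
((α ∨ ¬α) ∨ (γ → δ)) ∨ ((δ ∧ ¬γ) ∨ ¬δ) = max(a, b) on (0.89, 0.47) = 0.89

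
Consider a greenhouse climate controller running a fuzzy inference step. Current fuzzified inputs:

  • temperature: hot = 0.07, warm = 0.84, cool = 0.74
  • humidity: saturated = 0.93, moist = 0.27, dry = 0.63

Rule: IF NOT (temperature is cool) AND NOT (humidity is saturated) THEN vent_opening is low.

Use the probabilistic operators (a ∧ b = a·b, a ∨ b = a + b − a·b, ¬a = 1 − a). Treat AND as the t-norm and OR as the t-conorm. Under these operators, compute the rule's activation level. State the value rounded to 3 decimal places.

firing strength: ¬cool=1−0.74=0.26, ¬saturated=1−0.93=0.07; AND[a·b] → w = 0.0182

0.018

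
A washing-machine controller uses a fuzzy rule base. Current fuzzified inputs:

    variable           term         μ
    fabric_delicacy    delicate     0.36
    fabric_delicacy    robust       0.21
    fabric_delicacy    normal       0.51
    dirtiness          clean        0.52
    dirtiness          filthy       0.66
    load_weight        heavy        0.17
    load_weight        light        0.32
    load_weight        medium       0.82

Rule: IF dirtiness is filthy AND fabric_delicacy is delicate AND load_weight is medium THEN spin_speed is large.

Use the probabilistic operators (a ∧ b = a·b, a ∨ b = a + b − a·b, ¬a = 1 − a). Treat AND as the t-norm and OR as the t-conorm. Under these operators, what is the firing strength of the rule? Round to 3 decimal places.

0.195

firing strength: filthy=0.66, delicate=0.36, medium=0.82; AND[a·b] → w = 0.1948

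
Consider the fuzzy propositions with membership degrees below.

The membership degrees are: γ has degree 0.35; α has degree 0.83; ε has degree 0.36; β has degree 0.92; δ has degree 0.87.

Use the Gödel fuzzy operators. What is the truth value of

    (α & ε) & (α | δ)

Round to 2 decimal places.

0.36

α & ε = min(a, b) on (0.83, 0.36) = 0.36
α | δ = max(a, b) on (0.83, 0.87) = 0.87
(α & ε) & (α | δ) = min(a, b) on (0.36, 0.87) = 0.36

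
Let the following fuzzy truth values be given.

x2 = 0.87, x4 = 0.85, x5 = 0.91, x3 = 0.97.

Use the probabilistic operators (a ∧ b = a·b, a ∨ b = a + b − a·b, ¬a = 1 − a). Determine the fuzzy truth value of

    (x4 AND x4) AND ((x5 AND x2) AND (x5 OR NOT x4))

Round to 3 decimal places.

0.528

x4 AND x4 = a·b on (0.8500, 0.8500) = 0.7225
x5 AND x2 = a·b on (0.9100, 0.8700) = 0.7917
NOT x4 = 1 − 0.8500 = 0.1500
x5 OR NOT x4 = a + b − a·b on (0.9100, 0.1500) = 0.9235
(x5 AND x2) AND (x5 OR NOT x4) = a·b on (0.7917, 0.9235) = 0.7311
(x4 AND x4) AND ((x5 AND x2) AND (x5 OR NOT x4)) = a·b on (0.7225, 0.7311) = 0.5282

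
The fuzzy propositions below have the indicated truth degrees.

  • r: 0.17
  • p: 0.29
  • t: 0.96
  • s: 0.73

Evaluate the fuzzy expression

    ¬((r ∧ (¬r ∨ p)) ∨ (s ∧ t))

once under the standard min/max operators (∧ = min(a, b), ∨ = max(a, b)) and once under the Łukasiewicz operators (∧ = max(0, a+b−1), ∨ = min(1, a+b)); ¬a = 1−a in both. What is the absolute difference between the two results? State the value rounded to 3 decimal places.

Under standard min/max:
  ¬r = 1 − 0.17 = 0.83
  ¬r ∨ p = max(a, b) on (0.83, 0.29) = 0.83
  r ∧ (¬r ∨ p) = min(a, b) on (0.17, 0.83) = 0.17
  s ∧ t = min(a, b) on (0.73, 0.96) = 0.73
  (r ∧ (¬r ∨ p)) ∨ (s ∧ t) = max(a, b) on (0.17, 0.73) = 0.73
  ¬((r ∧ (¬r ∨ p)) ∨ (s ∧ t)) = 1 − 0.73 = 0.27
  → value = 0.2700
Under Łukasiewicz:
  ¬r = 1 − 0.17 = 0.83
  ¬r ∨ p = min(1, a+b) on (0.83, 0.29) = 1.00
  r ∧ (¬r ∨ p) = max(0, a+b−1) on (0.17, 1.00) = 0.17
  s ∧ t = max(0, a+b−1) on (0.73, 0.96) = 0.69
  (r ∧ (¬r ∨ p)) ∨ (s ∧ t) = min(1, a+b) on (0.17, 0.69) = 0.86
  ¬((r ∧ (¬r ∨ p)) ∨ (s ∧ t)) = 1 − 0.86 = 0.14
  → value = 0.1400
|0.2700 − 0.1400| = 0.130

0.130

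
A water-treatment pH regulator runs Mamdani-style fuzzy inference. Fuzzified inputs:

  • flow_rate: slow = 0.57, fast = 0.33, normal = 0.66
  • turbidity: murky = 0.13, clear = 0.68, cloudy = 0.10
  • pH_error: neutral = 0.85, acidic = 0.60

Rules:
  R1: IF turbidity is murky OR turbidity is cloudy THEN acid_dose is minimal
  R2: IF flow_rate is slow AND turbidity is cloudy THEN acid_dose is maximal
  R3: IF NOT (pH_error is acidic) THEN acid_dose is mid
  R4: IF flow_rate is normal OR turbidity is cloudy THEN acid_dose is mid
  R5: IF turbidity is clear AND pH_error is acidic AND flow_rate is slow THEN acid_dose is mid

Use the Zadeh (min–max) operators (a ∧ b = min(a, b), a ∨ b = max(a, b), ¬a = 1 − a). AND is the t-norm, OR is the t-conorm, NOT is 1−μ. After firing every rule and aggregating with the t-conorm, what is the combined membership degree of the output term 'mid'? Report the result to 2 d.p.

0.66

R1: murky=0.13, cloudy=0.10; OR[max(a, b)] → w = 0.13
R2: slow=0.57, cloudy=0.10; AND[min(a, b)] → w = 0.10
R3: ¬acidic=1−0.60=0.40 → w = 0.40
R4: normal=0.66, cloudy=0.10; OR[max(a, b)] → w = 0.66
R5: clear=0.68, acidic=0.60, slow=0.57; AND[min(a, b)] → w = 0.57
Rules with consequent 'mid': {R3, R4, R5} → strengths 0.40, 0.66, 0.57
Aggregate via t-conorm [max(a, b)]: 0.66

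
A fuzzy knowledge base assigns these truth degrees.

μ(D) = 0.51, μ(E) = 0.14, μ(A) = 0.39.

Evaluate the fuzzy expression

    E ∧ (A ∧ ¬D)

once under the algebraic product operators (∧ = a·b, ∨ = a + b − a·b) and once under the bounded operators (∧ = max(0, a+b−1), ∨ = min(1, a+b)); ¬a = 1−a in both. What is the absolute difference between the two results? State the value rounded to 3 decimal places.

0.027

Under algebraic product:
  ¬D = 1 − 0.5100 = 0.4900
  A ∧ ¬D = a·b on (0.3900, 0.4900) = 0.1911
  E ∧ (A ∧ ¬D) = a·b on (0.1400, 0.1911) = 0.0268
  → value = 0.0268
Under bounded:
  ¬D = 1 − 0.51 = 0.49
  A ∧ ¬D = max(0, a+b−1) on (0.39, 0.49) = 0.00
  E ∧ (A ∧ ¬D) = max(0, a+b−1) on (0.14, 0.00) = 0.00
  → value = 0.0000
|0.0268 − 0.0000| = 0.027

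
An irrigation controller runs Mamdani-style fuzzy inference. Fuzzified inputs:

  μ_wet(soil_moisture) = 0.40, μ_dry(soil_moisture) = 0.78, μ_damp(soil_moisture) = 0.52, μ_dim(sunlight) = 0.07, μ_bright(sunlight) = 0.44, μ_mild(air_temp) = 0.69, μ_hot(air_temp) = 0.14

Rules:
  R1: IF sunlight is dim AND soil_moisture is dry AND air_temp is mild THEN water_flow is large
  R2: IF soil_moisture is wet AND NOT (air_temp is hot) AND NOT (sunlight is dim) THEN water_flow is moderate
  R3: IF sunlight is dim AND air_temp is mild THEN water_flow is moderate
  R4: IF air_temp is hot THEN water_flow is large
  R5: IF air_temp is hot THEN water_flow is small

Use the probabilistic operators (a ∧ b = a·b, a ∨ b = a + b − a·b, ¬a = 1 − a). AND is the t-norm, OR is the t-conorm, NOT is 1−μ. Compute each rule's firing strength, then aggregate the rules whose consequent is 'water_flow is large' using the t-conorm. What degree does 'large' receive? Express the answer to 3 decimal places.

0.172

R1: dim=0.07, dry=0.78, mild=0.69; AND[a·b] → w = 0.0377
R2: wet=0.40, ¬hot=1−0.14=0.86, ¬dim=1−0.07=0.93; AND[a·b] → w = 0.3199
R3: dim=0.07, mild=0.69; AND[a·b] → w = 0.0483
R4: hot=0.14 → w = 0.1400
R5: hot=0.14 → w = 0.1400
Rules with consequent 'large': {R1, R4} → strengths 0.0377, 0.1400
Aggregate via t-conorm [a + b − a·b]: 0.1724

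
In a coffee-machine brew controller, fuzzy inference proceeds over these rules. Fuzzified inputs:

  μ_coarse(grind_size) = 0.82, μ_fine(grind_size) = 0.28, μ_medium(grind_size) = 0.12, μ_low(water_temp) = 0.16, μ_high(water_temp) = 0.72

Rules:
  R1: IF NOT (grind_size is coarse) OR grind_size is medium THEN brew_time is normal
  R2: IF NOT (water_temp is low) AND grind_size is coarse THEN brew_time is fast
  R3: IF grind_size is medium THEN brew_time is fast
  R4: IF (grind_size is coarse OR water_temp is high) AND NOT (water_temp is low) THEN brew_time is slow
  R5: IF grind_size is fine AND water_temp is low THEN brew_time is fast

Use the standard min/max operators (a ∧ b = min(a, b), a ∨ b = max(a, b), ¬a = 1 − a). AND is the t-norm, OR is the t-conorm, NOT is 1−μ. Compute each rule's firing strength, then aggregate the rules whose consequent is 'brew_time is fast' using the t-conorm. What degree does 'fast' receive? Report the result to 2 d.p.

R1: ¬coarse=1−0.82=0.18, medium=0.12; OR[max(a, b)] → w = 0.18
R2: ¬low=1−0.16=0.84, coarse=0.82; AND[min(a, b)] → w = 0.82
R3: medium=0.12 → w = 0.12
R4: (coarse=0.82 OR high=0.72) = 0.82; AND[min(a, b)] with ¬low=1−0.16=0.84 → w = 0.82
R5: fine=0.28, low=0.16; AND[min(a, b)] → w = 0.16
Rules with consequent 'fast': {R2, R3, R5} → strengths 0.82, 0.12, 0.16
Aggregate via t-conorm [max(a, b)]: 0.82

0.82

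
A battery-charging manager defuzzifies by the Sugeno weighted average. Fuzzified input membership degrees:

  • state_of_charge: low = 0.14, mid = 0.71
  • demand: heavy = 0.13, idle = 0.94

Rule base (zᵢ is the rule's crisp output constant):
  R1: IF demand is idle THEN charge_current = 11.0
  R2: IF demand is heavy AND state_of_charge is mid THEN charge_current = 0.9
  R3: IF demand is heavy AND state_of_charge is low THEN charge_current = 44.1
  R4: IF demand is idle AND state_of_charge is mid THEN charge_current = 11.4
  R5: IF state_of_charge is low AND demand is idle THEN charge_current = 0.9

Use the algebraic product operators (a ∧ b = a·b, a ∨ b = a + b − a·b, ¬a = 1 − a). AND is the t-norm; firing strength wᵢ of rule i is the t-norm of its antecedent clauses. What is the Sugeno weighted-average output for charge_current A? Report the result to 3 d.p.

R1 (z=11.0): idle=0.94 → w = 0.9400
R2 (z=0.9): heavy=0.13, mid=0.71; AND[a·b] → w = 0.0923
R3 (z=44.1): heavy=0.13, low=0.14; AND[a·b] → w = 0.0182
R4 (z=11.4): idle=0.94, mid=0.71; AND[a·b] → w = 0.6674
R5 (z=0.9): low=0.14, idle=0.94; AND[a·b] → w = 0.1316
Weighted average = (0.9400·11.0 + 0.0923·0.9 + 0.0182·44.1 + 0.6674·11.4 + 0.1316·0.9) / (0.9400 + 0.0923 + 0.0182 + 0.6674 + 0.1316)
  = 18.9525 / 1.8495 = 10.247

10.247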